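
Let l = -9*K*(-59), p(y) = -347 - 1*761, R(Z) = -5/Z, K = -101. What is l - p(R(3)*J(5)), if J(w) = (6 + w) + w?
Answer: -52523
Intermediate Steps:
J(w) = 6 + 2*w
p(y) = -1108 (p(y) = -347 - 761 = -1108)
l = -53631 (l = -9*(-101)*(-59) = 909*(-59) = -53631)
l - p(R(3)*J(5)) = -53631 - 1*(-1108) = -53631 + 1108 = -52523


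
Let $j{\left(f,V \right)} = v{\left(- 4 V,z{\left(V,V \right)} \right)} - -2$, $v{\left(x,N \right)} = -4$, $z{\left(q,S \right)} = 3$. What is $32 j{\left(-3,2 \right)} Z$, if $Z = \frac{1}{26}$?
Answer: $- \frac{32}{13} \approx -2.4615$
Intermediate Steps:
$j{\left(f,V \right)} = -2$ ($j{\left(f,V \right)} = -4 - -2 = -4 + 2 = -2$)
$Z = \frac{1}{26} \approx 0.038462$
$32 j{\left(-3,2 \right)} Z = 32 \left(-2\right) \frac{1}{26} = \left(-64\right) \frac{1}{26} = - \frac{32}{13}$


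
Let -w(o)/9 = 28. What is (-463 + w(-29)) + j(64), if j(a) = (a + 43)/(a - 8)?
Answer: -39933/56 ≈ -713.09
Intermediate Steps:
w(o) = -252 (w(o) = -9*28 = -252)
j(a) = (43 + a)/(-8 + a)
(-463 + w(-29)) + j(64) = (-463 - 252) + (43 + 64)/(-8 + 64) = -715 + 107/56 = -39933/56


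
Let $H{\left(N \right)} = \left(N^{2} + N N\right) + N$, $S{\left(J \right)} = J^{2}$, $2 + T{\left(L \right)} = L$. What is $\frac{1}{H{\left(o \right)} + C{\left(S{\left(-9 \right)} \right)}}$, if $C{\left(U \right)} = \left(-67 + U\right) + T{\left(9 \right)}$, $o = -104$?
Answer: $\frac{1}{21549} \approx 4.6406 \cdot 10^{-5}$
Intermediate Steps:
$T{\left(L \right)} = -2 + L$
$C{\left(U \right)} = -60 + U$ ($C{\left(U \right)} = \left(-67 + U\right) + \left(-2 + 9\right) = \left(-67 + U\right) + 7 = -60 + U$)
$H{\left(N \right)} = N + 2 N^{2}$ ($H{\left(N \right)} = \left(N^{2} + N^{2}\right) + N = 2 N^{2} + N = N + 2 N^{2}$)
$\frac{1}{H{\left(o \right)} + C{\left(S{\left(-9 \right)} \right)}} = \frac{1}{- 104 \left(1 + 2 \left(-104\right)\right) - \left(60 - \left(-9\right)^{2}\right)} = \frac{1}{- 104 \left(1 - 208\right) + \left(-60 + 81\right)} = \frac{1}{\left(-104\right) \left(-207\right) + 21} = \frac{1}{21528 + 21} = \frac{1}{21549}$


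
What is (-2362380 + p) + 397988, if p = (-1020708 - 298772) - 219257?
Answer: -3503129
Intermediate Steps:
p = -1538737 (p = -1319480 - 219257 = -1538737)
(-2362380 + p) + 397988 = (-2362380 - 1538737) + 397988 = -3901117 + 397988 = -3503129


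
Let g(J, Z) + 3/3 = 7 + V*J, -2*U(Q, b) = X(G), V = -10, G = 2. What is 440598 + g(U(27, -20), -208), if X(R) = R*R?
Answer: 440624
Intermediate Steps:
X(R) = R**2
U(Q, b) = -2 (U(Q, b) = -1/2*2**2 = -1/2*4 = -2)
g(J, Z) = 6 - 10*J (g(J, Z) = -1 + (7 - 10*J) = 6 - 10*J)
440598 + g(U(27, -20), -208) = 440598 + (6 - 10*(-2)) = 440598 + (6 + 20) = 440598 + 26 = 440624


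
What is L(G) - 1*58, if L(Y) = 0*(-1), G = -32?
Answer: -58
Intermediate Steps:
L(Y) = 0
L(G) - 1*58 = 0 - 1*58 = 0 - 58 = -58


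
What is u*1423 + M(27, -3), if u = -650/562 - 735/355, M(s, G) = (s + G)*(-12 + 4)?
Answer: -95446178/19951 ≈ -4784.0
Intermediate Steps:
M(s, G) = -8*G - 8*s (M(s, G) = (G + s)*(-8) = -8*G - 8*s)
u = -64382/19951 (u = -650*1/562 - 735*1/355 = -325/281 - 147/71 = -64382/19951 ≈ -3.2270)
u*1423 + M(27, -3) = -64382/19951*1423 + (-8*(-3) - 8*27) = -91615586/19951 + (24 - 216) = -91615586/19951 - 192 = -95446178/19951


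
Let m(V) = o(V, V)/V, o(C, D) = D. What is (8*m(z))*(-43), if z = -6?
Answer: -344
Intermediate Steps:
m(V) = 1 (m(V) = V/V = 1)
(8*m(z))*(-43) = (8*1)*(-43) = 8*(-43) = -344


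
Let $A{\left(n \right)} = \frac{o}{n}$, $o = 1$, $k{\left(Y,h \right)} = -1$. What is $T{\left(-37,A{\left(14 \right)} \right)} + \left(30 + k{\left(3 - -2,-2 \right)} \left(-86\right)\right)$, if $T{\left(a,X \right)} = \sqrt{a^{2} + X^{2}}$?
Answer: $116 + \frac{5 \sqrt{10733}}{14} \approx 153.0$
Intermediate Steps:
$A{\left(n \right)} = \frac{1}{n}$ ($A{\left(n \right)} = 1 \frac{1}{n} = \frac{1}{n}$)
$T{\left(a,X \right)} = \sqrt{X^{2} + a^{2}}$
$T{\left(-37,A{\left(14 \right)} \right)} + \left(30 + k{\left(3 - -2,-2 \right)} \left(-86\right)\right) = \sqrt{\left(\frac{1}{14}\right)^{2} + \left(-37\right)^{2}} + \left(30 - -86\right) = \sqrt{\left(\frac{1}{14}\right)^{2} + 1369} + \left(30 + 86\right) = \sqrt{\frac{1}{196} + 1369} + 116 = \sqrt{\frac{268325}{196}} + 116 = \frac{5 \sqrt{10733}}{14} + 116 = 116 + \frac{5 \sqrt{10733}}{14}$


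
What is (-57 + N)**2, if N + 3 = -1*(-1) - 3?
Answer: 3844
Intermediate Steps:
N = -5 (N = -3 + (-1*(-1) - 3) = -3 + (1 - 3) = -3 - 2 = -5)
(-57 + N)**2 = (-57 - 5)**2 = (-62)**2 = 3844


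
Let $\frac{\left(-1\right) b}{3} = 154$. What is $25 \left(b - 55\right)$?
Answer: $-12925$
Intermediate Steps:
$b = -462$ ($b = \left(-3\right) 154 = -462$)
$25 \left(b - 55\right) = 25 \left(-462 - 55\right) = 25 \left(-517\right) = -12925$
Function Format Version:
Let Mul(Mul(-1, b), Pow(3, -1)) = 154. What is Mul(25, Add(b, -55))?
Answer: -12925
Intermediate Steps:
b = -462 (b = Mul(-3, 154) = -462)
Mul(25, Add(b, -55)) = Mul(25, Add(-462, -55)) = Mul(25, -517) = -12925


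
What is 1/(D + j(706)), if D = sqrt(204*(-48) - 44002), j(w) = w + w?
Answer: 706/1023769 - I*sqrt(53794)/2047538 ≈ 0.00068961 - 0.00011328*I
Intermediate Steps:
j(w) = 2*w
D = I*sqrt(53794) (D = sqrt(-9792 - 44002) = sqrt(-53794) = I*sqrt(53794) ≈ 231.94*I)
1/(D + j(706)) = 1/(I*sqrt(53794) + 2*706) = 1/(I*sqrt(53794) + 1412) = 1/(1412 + I*sqrt(53794))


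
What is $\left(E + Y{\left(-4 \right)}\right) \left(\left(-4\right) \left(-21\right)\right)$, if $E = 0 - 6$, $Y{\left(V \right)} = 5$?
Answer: $-84$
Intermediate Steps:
$E = -6$ ($E = 0 - 6 = -6$)
$\left(E + Y{\left(-4 \right)}\right) \left(\left(-4\right) \left(-21\right)\right) = \left(-6 + 5\right) \left(\left(-4\right) \left(-21\right)\right) = \left(-1\right) 84 = -84$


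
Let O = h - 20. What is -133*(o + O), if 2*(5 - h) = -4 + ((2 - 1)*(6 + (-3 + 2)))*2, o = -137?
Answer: 20615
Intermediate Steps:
h = 2 (h = 5 - (-4 + ((2 - 1)*(6 + (-3 + 2)))*2)/2 = 5 - (-4 + (1*(6 - 1))*2)/2 = 5 - (-4 + (1*5)*2)/2 = 5 - (-4 + 5*2)/2 = 5 - (-4 + 10)/2 = 5 - ½*6 = 5 - 3 = 2)
O = -18 (O = 2 - 20 = -18)
-133*(o + O) = -133*(-137 - 18) = -133*(-155) = 20615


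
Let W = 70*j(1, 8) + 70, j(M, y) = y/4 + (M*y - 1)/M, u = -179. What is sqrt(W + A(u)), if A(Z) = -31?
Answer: sqrt(669) ≈ 25.865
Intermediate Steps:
j(M, y) = y/4 + (-1 + M*y)/M (j(M, y) = y*(1/4) + (-1 + M*y)/M = y/4 + (-1 + M*y)/M)
W = 700 (W = 70*(-1/1 + (5/4)*8) + 70 = 70*(-1*1 + 10) + 70 = 70*(-1 + 10) + 70 = 70*9 + 70 = 630 + 70 = 700)
sqrt(W + A(u)) = sqrt(700 - 31) = sqrt(669)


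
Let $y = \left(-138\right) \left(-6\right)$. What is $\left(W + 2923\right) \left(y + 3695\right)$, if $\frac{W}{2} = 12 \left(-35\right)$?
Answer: $9421409$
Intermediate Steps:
$y = 828$
$W = -840$ ($W = 2 \cdot 12 \left(-35\right) = 2 \left(-420\right) = -840$)
$\left(W + 2923\right) \left(y + 3695\right) = \left(-840 + 2923\right) \left(828 + 3695\right) = 2083 \cdot 4523 = 9421409$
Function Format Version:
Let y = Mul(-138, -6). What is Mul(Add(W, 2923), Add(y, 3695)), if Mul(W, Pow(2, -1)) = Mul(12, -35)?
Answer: 9421409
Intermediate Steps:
y = 828
W = -840 (W = Mul(2, Mul(12, -35)) = Mul(2, -420) = -840)
Mul(Add(W, 2923), Add(y, 3695)) = Mul(Add(-840, 2923), Add(828, 3695)) = Mul(2083, 4523) = 9421409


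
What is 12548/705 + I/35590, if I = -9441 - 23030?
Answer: 84738253/5018190 ≈ 16.886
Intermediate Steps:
I = -32471
12548/705 + I/35590 = 12548/705 - 32471/35590 = 84738253/5018190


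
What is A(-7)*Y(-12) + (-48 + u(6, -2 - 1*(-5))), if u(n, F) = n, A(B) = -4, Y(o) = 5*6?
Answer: -162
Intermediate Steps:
Y(o) = 30
A(-7)*Y(-12) + (-48 + u(6, -2 - 1*(-5))) = -4*30 + (-48 + 6) = -120 - 42 = -162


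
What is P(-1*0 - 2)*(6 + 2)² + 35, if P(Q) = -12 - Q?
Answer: -605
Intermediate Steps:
P(-1*0 - 2)*(6 + 2)² + 35 = (-12 - (-1*0 - 2))*(6 + 2)² + 35 = (-12 - (0 - 2))*8² + 35 = (-12 - 1*(-2))*64 + 35 = (-12 + 2)*64 + 35 = -10*64 + 35 = -640 + 35 = -605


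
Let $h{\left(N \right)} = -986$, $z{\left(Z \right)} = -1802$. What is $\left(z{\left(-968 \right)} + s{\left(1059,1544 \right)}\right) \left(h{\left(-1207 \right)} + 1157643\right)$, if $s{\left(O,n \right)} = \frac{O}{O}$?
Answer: $-2083139257$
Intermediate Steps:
$s{\left(O,n \right)} = 1$
$\left(z{\left(-968 \right)} + s{\left(1059,1544 \right)}\right) \left(h{\left(-1207 \right)} + 1157643\right) = \left(-1802 + 1\right) \left(-986 + 1157643\right) = \left(-1801\right) 1156657 = -2083139257$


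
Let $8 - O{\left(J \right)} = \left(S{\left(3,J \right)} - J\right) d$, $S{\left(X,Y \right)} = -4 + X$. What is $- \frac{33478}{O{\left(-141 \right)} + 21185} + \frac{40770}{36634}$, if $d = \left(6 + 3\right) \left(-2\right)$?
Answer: $- \frac{129827021}{434351021} \approx -0.2989$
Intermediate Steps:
$d = -18$ ($d = 9 \left(-2\right) = -18$)
$O{\left(J \right)} = -10 - 18 J$ ($O{\left(J \right)} = 8 - \left(\left(-4 + 3\right) - J\right) \left(-18\right) = 8 - \left(-1 - J\right) \left(-18\right) = 8 - \left(18 + 18 J\right) = -10 - 18 J$)
$- \frac{33478}{O{\left(-141 \right)} + 21185} + \frac{40770}{36634} = - \frac{33478}{\left(-10 - -2538\right) + 21185} + \frac{40770}{36634} = - \frac{33478}{\left(-10 + 2538\right) + 21185} + 40770 \cdot \frac{1}{36634} = - \frac{33478}{2528 + 21185} + \frac{20385}{18317} = - \frac{33478}{23713} + \frac{20385}{18317} = - \frac{129827021}{434351021}$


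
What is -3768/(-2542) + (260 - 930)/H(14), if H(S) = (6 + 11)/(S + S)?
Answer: -23811932/21607 ≈ -1102.0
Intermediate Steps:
H(S) = 17/(2*S) (H(S) = 17/((2*S)) = 17*(1/(2*S)) = 17/(2*S))
-3768/(-2542) + (260 - 930)/H(14) = -3768/(-2542) + (260 - 930)/(((17/2)/14)) = -3768*(-1/2542) - 670/((17/2)*(1/14)) = 1884/1271 - 670/17/28 = 1884/1271 - 670*28/17 = 1884/1271 - 18760/17 = -23811932/21607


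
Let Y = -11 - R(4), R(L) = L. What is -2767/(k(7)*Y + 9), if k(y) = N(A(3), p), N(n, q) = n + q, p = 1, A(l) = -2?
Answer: -2767/24 ≈ -115.29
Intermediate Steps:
Y = -15 (Y = -11 - 1*4 = -11 - 4 = -15)
k(y) = -1 (k(y) = -2 + 1 = -1)
-2767/(k(7)*Y + 9) = -2767/(-1*(-15) + 9) = -2767/(15 + 9) = -2767/24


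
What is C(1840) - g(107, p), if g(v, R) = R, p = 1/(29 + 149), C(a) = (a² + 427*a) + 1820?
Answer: 742811799/178 ≈ 4.1731e+6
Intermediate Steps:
C(a) = 1820 + a² + 427*a
p = 1/178 ≈ 0.0056180
C(1840) - g(107, p) = (1820 + 1840² + 427*1840) - 1*1/178 = (1820 + 3385600 + 785680) - 1/178 = 4173100 - 1/178 = 742811799/178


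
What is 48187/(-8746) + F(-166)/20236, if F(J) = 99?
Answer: -487123139/88492028 ≈ -5.5047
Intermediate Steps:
48187/(-8746) + F(-166)/20236 = 48187/(-8746) + 99/20236 = 48187*(-1/8746) + 99*(1/20236) = -48187/8746 + 99/20236 = -487123139/88492028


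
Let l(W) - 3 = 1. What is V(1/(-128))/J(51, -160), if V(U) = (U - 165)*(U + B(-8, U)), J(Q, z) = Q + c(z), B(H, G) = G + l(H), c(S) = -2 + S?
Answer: 1795285/303104 ≈ 5.9230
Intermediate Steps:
l(W) = 4 (l(W) = 3 + 1 = 4)
B(H, G) = 4 + G (B(H, G) = G + 4 = 4 + G)
J(Q, z) = -2 + Q + z (J(Q, z) = Q + (-2 + z) = -2 + Q + z)
V(U) = (-165 + U)*(4 + 2*U) (V(U) = (U - 165)*(U + (4 + U)) = (-165 + U)*(4 + 2*U))
V(1/(-128))/J(51, -160) = (-660 - 326/(-128) + 2*(1/(-128))²)/(-2 + 51 - 160) = (-660 - 326*(-1/128) + 2*(-1/128)²)/(-111) = (-660 + 163/64 + 2*(1/16384))*(-1/111) = (-660 + 163/64 + 1/8192)*(-1/111) = -5385855/8192*(-1/111) = 1795285/303104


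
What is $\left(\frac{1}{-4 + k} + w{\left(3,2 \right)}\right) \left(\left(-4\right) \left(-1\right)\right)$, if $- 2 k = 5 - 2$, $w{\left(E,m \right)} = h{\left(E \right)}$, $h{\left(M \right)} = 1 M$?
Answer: $\frac{124}{11} \approx 11.273$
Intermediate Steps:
$h{\left(M \right)} = M$
$w{\left(E,m \right)} = E$
$k = - \frac{3}{2}$ ($k = - \frac{5 - 2}{2} = \left(- \frac{1}{2}\right) 3 = - \frac{3}{2} \approx -1.5$)
$\left(\frac{1}{-4 + k} + w{\left(3,2 \right)}\right) \left(\left(-4\right) \left(-1\right)\right) = \left(\frac{1}{-4 - \frac{3}{2}} + 3\right) \left(\left(-4\right) \left(-1\right)\right) = \left(\frac{1}{- \frac{11}{2}} + 3\right) 4 = \left(- \frac{2}{11} + 3\right) 4 = \frac{31}{11} \cdot 4 = \frac{124}{11}$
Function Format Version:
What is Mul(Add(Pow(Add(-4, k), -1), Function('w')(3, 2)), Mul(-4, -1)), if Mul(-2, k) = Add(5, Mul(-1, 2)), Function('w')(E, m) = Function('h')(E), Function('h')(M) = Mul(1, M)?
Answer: Rational(124, 11) ≈ 11.273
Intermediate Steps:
Function('h')(M) = M
Function('w')(E, m) = E
k = Rational(-3, 2) (k = Mul(Rational(-1, 2), Add(5, Mul(-1, 2))) = Mul(Rational(-1, 2), Add(5, -2)) = Mul(Rational(-1, 2), 3) = Rational(-3, 2) ≈ -1.5000)
Mul(Add(Pow(Add(-4, k), -1), Function('w')(3, 2)), Mul(-4, -1)) = Mul(Add(Pow(Add(-4, Rational(-3, 2)), -1), 3), Mul(-4, -1)) = Mul(Add(Pow(Rational(-11, 2), -1), 3), 4) = Mul(Add(Rational(-2, 11), 3), 4) = Mul(Rational(31, 11), 4) = Rational(124, 11)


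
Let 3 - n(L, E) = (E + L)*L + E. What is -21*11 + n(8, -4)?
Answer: -256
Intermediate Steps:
n(L, E) = 3 - E - L*(E + L) (n(L, E) = 3 - ((E + L)*L + E) = 3 - (L*(E + L) + E) = 3 - (E + L*(E + L)) = 3 + (-E - L*(E + L)) = 3 - E - L*(E + L))
-21*11 + n(8, -4) = -21*11 + (3 - 1*(-4) - 1*8² - 1*(-4)*8) = -231 + (3 + 4 - 1*64 + 32) = -231 + (3 + 4 - 64 + 32) = -231 - 25 = -256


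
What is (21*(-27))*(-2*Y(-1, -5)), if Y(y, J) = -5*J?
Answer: 28350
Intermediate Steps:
(21*(-27))*(-2*Y(-1, -5)) = (21*(-27))*(-(-10)*(-5)) = -(-1134)*25 = -567*(-50) = 28350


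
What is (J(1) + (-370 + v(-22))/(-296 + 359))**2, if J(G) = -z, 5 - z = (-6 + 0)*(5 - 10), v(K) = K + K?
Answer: 16641/49 ≈ 339.61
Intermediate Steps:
v(K) = 2*K
z = -25 (z = 5 - (-6 + 0)*(5 - 10) = 5 - (-6)*(-5) = 5 - 1*30 = 5 - 30 = -25)
J(G) = 25 (J(G) = -1*(-25) = 25)
(J(1) + (-370 + v(-22))/(-296 + 359))**2 = (25 + (-370 + 2*(-22))/(-296 + 359))**2 = (25 + (-370 - 44)/63)**2 = (25 - 414*1/63)**2 = (25 - 46/7)**2 = (129/7)**2 = 16641/49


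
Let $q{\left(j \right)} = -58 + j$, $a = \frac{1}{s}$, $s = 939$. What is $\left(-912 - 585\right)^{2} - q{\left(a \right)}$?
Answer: $\frac{2104361912}{939} \approx 2.2411 \cdot 10^{6}$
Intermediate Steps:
$a = \frac{1}{939} \approx 0.001065$
$\left(-912 - 585\right)^{2} - q{\left(a \right)} = \left(-912 - 585\right)^{2} - \left(-58 + \frac{1}{939}\right) = \left(-1497\right)^{2} - - \frac{54461}{939} = 2241009 + \frac{54461}{939} = \frac{2104361912}{939}$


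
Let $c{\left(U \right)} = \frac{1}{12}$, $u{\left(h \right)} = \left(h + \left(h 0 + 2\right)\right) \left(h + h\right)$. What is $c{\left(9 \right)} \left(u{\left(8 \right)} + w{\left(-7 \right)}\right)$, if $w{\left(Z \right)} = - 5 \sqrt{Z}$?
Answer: $\frac{40}{3} - \frac{5 i \sqrt{7}}{12} \approx 13.333 - 1.1024 i$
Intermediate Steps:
$u{\left(h \right)} = 2 h \left(2 + h\right)$ ($u{\left(h \right)} = \left(h + \left(0 + 2\right)\right) 2 h = \left(h + 2\right) 2 h = \left(2 + h\right) 2 h = 2 h \left(2 + h\right)$)
$c{\left(U \right)} = \frac{1}{12}$
$c{\left(9 \right)} \left(u{\left(8 \right)} + w{\left(-7 \right)}\right) = \frac{2 \cdot 8 \left(2 + 8\right) - 5 \sqrt{-7}}{12} = \frac{2 \cdot 8 \cdot 10 - 5 i \sqrt{7}}{12} = \frac{160 - 5 i \sqrt{7}}{12} = \frac{40}{3} - \frac{5 i \sqrt{7}}{12}$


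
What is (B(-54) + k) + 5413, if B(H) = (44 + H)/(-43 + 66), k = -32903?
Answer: -632280/23 ≈ -27490.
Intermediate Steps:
B(H) = 44/23 + H/23 (B(H) = (44 + H)/23 = (44 + H)*(1/23) = 44/23 + H/23)
(B(-54) + k) + 5413 = ((44/23 + (1/23)*(-54)) - 32903) + 5413 = ((44/23 - 54/23) - 32903) + 5413 = (-10/23 - 32903) + 5413 = -756779/23 + 5413 = -632280/23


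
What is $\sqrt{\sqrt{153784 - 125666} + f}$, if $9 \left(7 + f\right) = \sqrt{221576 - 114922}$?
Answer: $\frac{\sqrt{-63 + \sqrt{106654} + 9 \sqrt{28118}}}{3} \approx 14.035$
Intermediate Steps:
$f = -7 + \frac{\sqrt{106654}}{9}$ ($f = -7 + \frac{\sqrt{221576 - 114922}}{9} = -7 + \frac{\sqrt{106654}}{9} \approx 29.287$)
$\sqrt{\sqrt{153784 - 125666} + f} = \sqrt{\sqrt{153784 - 125666} - \left(7 - \frac{\sqrt{106654}}{9}\right)} = \sqrt{\sqrt{28118} - \left(7 - \frac{\sqrt{106654}}{9}\right)} = \sqrt{-7 + \sqrt{28118} + \frac{\sqrt{106654}}{9}}$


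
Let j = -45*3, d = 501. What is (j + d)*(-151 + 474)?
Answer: 118218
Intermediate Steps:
j = -135
(j + d)*(-151 + 474) = (-135 + 501)*(-151 + 474) = 366*323 = 118218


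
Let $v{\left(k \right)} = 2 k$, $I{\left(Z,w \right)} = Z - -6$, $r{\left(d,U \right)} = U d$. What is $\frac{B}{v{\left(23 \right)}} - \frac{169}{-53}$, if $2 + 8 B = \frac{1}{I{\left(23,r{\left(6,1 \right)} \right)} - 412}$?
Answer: $\frac{23778885}{7470032} \approx 3.1832$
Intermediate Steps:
$I{\left(Z,w \right)} = 6 + Z$ ($I{\left(Z,w \right)} = Z + 6 = 6 + Z$)
$B = - \frac{767}{3064}$ ($B = - \frac{1}{4} + \frac{1}{8 \left(\left(6 + 23\right) - 412\right)} = - \frac{1}{4} + \frac{1}{8 \left(29 - 412\right)} = - \frac{1}{4} + \frac{1}{8 \left(-383\right)} = - \frac{1}{4} + \frac{1}{8} \left(- \frac{1}{383}\right) = - \frac{1}{4} - \frac{1}{3064} = - \frac{767}{3064} \approx -0.25033$)
$\frac{B}{v{\left(23 \right)}} - \frac{169}{-53} = - \frac{767}{3064 \cdot 2 \cdot 23} - \frac{169}{-53} = - \frac{767}{3064 \cdot 46} - - \frac{169}{53} = \left(- \frac{767}{3064}\right) \frac{1}{46} + \frac{169}{53} = - \frac{767}{140944} + \frac{169}{53} = \frac{23778885}{7470032}$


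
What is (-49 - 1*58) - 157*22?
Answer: -3561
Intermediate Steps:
(-49 - 1*58) - 157*22 = (-49 - 58) - 3454 = -107 - 3454 = -3561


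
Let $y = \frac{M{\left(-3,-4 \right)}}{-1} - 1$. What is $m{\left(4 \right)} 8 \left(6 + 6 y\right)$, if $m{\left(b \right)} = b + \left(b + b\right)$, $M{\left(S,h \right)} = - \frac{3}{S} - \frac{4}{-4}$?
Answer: $-1152$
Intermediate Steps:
$M{\left(S,h \right)} = 1 - \frac{3}{S}$ ($M{\left(S,h \right)} = - \frac{3}{S} - -1 = - \frac{3}{S} + 1 = 1 - \frac{3}{S}$)
$m{\left(b \right)} = 3 b$ ($m{\left(b \right)} = b + 2 b = 3 b$)
$y = -3$ ($y = \frac{\frac{1}{-3} \left(-3 - 3\right)}{-1} - 1 = \left(- \frac{1}{3}\right) \left(-6\right) \left(-1\right) - 1 = 2 \left(-1\right) - 1 = -2 - 1 = -3$)
$m{\left(4 \right)} 8 \left(6 + 6 y\right) = 3 \cdot 4 \cdot 8 \left(6 + 6 \left(-3\right)\right) = 12 \cdot 8 \left(6 - 18\right) = 96 \left(-12\right) = -1152$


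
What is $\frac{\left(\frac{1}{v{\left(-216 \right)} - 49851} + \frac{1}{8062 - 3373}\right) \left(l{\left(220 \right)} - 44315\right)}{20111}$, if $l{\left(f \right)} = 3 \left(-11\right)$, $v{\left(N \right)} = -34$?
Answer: $- \frac{2004352208}{4704179394915} \approx -0.00042608$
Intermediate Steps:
$l{\left(f \right)} = -33$
$\frac{\left(\frac{1}{v{\left(-216 \right)} - 49851} + \frac{1}{8062 - 3373}\right) \left(l{\left(220 \right)} - 44315\right)}{20111} = \frac{\left(\frac{1}{-34 - 49851} + \frac{1}{8062 - 3373}\right) \left(-33 - 44315\right)}{20111} = \left(\frac{1}{-49885} + \frac{1}{4689}\right) \left(-44348\right) \frac{1}{20111} = \left(- \frac{1}{49885} + \frac{1}{4689}\right) \left(-44348\right) \frac{1}{20111} = \frac{45196}{233910765} \left(-44348\right) \frac{1}{20111} = \left(- \frac{2004352208}{233910765}\right) \frac{1}{20111} = - \frac{2004352208}{4704179394915}$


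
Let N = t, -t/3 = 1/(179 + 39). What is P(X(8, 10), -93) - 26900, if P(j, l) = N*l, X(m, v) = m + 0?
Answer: -5863921/218 ≈ -26899.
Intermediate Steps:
t = -3/218 (t = -3/(179 + 39) = -3/218 ≈ -0.013761)
N = -3/218 ≈ -0.013761
X(m, v) = m
P(j, l) = -3*l/218
P(X(8, 10), -93) - 26900 = -3/218*(-93) - 26900 = 279/218 - 26900 = -5863921/218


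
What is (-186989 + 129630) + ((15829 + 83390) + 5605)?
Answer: 47465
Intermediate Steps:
(-186989 + 129630) + ((15829 + 83390) + 5605) = -57359 + (99219 + 5605) = -57359 + 104824 = 47465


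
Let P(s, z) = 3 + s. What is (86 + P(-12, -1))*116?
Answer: 8932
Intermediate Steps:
(86 + P(-12, -1))*116 = (86 + (3 - 12))*116 = (86 - 9)*116 = 77*116 = 8932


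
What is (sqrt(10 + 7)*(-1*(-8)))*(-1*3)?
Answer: -24*sqrt(17) ≈ -98.955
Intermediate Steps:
(sqrt(10 + 7)*(-1*(-8)))*(-1*3) = (sqrt(17)*8)*(-3) = (8*sqrt(17))*(-3) = -24*sqrt(17)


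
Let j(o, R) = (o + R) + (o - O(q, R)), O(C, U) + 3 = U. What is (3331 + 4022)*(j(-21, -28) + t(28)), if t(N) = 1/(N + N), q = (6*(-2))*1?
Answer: -16051599/56 ≈ -2.8664e+5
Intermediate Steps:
q = -12 (q = -12*1 = -12)
O(C, U) = -3 + U
t(N) = 1/(2*N)
j(o, R) = 3 + 2*o (j(o, R) = (o + R) + (o - (-3 + R)) = (R + o) + (o + (3 - R)) = (R + o) + (3 + o - R) = 3 + 2*o)
(3331 + 4022)*(j(-21, -28) + t(28)) = (3331 + 4022)*((3 + 2*(-21)) + (½)/28) = 7353*((3 - 42) + (½)*(1/28)) = 7353*(-39 + 1/56) = 7353*(-2183/56) = -16051599/56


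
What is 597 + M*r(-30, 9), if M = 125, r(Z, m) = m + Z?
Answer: -2028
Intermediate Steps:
r(Z, m) = Z + m
597 + M*r(-30, 9) = 597 + 125*(-30 + 9) = 597 + 125*(-21) = 597 - 2625 = -2028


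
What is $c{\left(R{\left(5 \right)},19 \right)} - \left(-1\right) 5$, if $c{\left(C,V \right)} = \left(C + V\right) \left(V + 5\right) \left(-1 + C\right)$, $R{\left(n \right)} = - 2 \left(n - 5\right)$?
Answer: $-451$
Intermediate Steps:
$R{\left(n \right)} = 10 - 2 n$ ($R{\left(n \right)} = - 2 \left(-5 + n\right) = 10 - 2 n$)
$c{\left(C,V \right)} = \left(-1 + C\right) \left(5 + V\right) \left(C + V\right)$ ($c{\left(C,V \right)} = \left(C + V\right) \left(5 + V\right) \left(-1 + C\right) = \left(5 + V\right) \left(C + V\right) \left(-1 + C\right) = \left(-1 + C\right) \left(5 + V\right) \left(C + V\right)$)
$c{\left(R{\left(5 \right)},19 \right)} - \left(-1\right) 5 = \left(- 19^{2} - 5 \left(10 - 10\right) - 95 + 5 \left(10 - 10\right)^{2} + \left(10 - 10\right) 19^{2} + 19 \left(10 - 10\right)^{2} + 4 \left(10 - 10\right) 19\right) - \left(-1\right) 5 = \left(\left(-1\right) 361 - 5 \left(10 - 10\right) - 95 + 5 \left(10 - 10\right)^{2} + \left(10 - 10\right) 361 + 19 \left(10 - 10\right)^{2} + 4 \left(10 - 10\right) 19\right) - -5 = \left(-361 - 0 - 95 + 5 \cdot 0^{2} + 0 \cdot 361 + 19 \cdot 0^{2} + 4 \cdot 0 \cdot 19\right) + 5 = \left(-361 + 0 - 95 + 5 \cdot 0 + 0 + 19 \cdot 0 + 0\right) + 5 = \left(-361 + 0 - 95 + 0 + 0 + 0 + 0\right) + 5 = -456 + 5 = -451$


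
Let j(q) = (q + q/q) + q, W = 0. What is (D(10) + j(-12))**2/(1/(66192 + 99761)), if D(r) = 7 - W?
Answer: 42483968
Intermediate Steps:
j(q) = 1 + 2*q (j(q) = (q + 1) + q = (1 + q) + q = 1 + 2*q)
D(r) = 7 (D(r) = 7 - 1*0 = 7 + 0 = 7)
(D(10) + j(-12))**2/(1/(66192 + 99761)) = (7 + (1 + 2*(-12)))**2/(1/(66192 + 99761)) = (7 + (1 - 24))**2/(1/165953) = (7 - 23)**2/(1/165953) = (-16)**2*165953 = 256*165953 = 42483968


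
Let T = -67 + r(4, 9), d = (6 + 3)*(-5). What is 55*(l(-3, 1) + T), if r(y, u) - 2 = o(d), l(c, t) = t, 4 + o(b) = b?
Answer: -6215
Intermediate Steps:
d = -45 (d = 9*(-5) = -45)
o(b) = -4 + b
r(y, u) = -47 (r(y, u) = 2 + (-4 - 45) = 2 - 49 = -47)
T = -114 (T = -67 - 47 = -114)
55*(l(-3, 1) + T) = 55*(1 - 114) = 55*(-113) = -6215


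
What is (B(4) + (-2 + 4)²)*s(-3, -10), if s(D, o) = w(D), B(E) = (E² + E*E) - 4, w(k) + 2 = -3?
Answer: -160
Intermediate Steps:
w(k) = -5 (w(k) = -2 - 3 = -5)
B(E) = -4 + 2*E² (B(E) = (E² + E²) - 4 = 2*E² - 4 = -4 + 2*E²)
s(D, o) = -5
(B(4) + (-2 + 4)²)*s(-3, -10) = ((-4 + 2*4²) + (-2 + 4)²)*(-5) = ((-4 + 2*16) + 2²)*(-5) = ((-4 + 32) + 4)*(-5) = (28 + 4)*(-5) = 32*(-5) = -160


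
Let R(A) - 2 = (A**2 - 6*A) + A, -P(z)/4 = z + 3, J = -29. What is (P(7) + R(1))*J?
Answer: 1218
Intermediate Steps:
P(z) = -12 - 4*z (P(z) = -4*(z + 3) = -4*(3 + z) = -12 - 4*z)
R(A) = 2 + A**2 - 5*A (R(A) = 2 + ((A**2 - 6*A) + A) = 2 + (A**2 - 5*A) = 2 + A**2 - 5*A)
(P(7) + R(1))*J = ((-12 - 4*7) + (2 + 1**2 - 5*1))*(-29) = ((-12 - 28) + (2 + 1 - 5))*(-29) = (-40 - 2)*(-29) = -42*(-29) = 1218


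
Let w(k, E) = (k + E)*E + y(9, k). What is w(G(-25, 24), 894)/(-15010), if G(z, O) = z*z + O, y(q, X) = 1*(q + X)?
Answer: -138010/1501 ≈ -91.945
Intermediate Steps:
y(q, X) = X + q (y(q, X) = 1*(X + q) = X + q)
G(z, O) = O + z**2 (G(z, O) = z**2 + O = O + z**2)
w(k, E) = 9 + k + E*(E + k) (w(k, E) = (k + E)*E + (k + 9) = (E + k)*E + (9 + k) = E*(E + k) + (9 + k) = 9 + k + E*(E + k))
w(G(-25, 24), 894)/(-15010) = (9 + (24 + (-25)**2) + 894**2 + 894*(24 + (-25)**2))/(-15010) = (9 + (24 + 625) + 799236 + 894*(24 + 625))*(-1/15010) = (9 + 649 + 799236 + 894*649)*(-1/15010) = (9 + 649 + 799236 + 580206)*(-1/15010) = 1380100*(-1/15010) = -138010/1501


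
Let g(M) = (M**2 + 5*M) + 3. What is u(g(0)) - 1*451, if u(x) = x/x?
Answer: -450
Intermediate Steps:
g(M) = 3 + M**2 + 5*M
u(x) = 1
u(g(0)) - 1*451 = 1 - 1*451 = 1 - 451 = -450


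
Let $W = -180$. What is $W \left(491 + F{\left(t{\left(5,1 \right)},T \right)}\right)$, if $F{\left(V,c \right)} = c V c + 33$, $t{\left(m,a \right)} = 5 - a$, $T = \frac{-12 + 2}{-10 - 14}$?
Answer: $-94445$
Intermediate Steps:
$T = \frac{5}{12}$ ($T = - \frac{10}{-24} = \left(-10\right) \left(- \frac{1}{24}\right) = \frac{5}{12} \approx 0.41667$)
$F{\left(V,c \right)} = 33 + V c^{2}$ ($F{\left(V,c \right)} = V c c + 33 = V c^{2} + 33 = 33 + V c^{2}$)
$W \left(491 + F{\left(t{\left(5,1 \right)},T \right)}\right) = - 180 \left(491 + \left(33 + \left(5 - 1\right) \left(\frac{5}{12}\right)^{2}\right)\right) = - 180 \left(491 + \left(33 + \left(5 - 1\right) \frac{25}{144}\right)\right) = - 180 \left(491 + \left(33 + 4 \cdot \frac{25}{144}\right)\right) = - 180 \left(491 + \left(33 + \frac{25}{36}\right)\right) = - 180 \left(491 + \frac{1213}{36}\right) = \left(-180\right) \frac{18889}{36} = -94445$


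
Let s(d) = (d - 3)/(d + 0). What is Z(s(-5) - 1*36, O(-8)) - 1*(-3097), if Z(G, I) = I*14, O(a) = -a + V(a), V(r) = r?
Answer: 3097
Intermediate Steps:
s(d) = (-3 + d)/d
O(a) = 0 (O(a) = -a + a = 0)
Z(G, I) = 14*I
Z(s(-5) - 1*36, O(-8)) - 1*(-3097) = 14*0 - 1*(-3097) = 0 + 3097 = 3097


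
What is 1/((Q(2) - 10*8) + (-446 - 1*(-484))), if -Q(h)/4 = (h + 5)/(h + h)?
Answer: -1/49 ≈ -0.020408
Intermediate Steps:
Q(h) = -2*(5 + h)/h (Q(h) = -4*(h + 5)/(h + h) = -4*(5 + h)/(2*h) = -4*(5 + h)*1/(2*h) = -2*(5 + h)/h)
1/((Q(2) - 10*8) + (-446 - 1*(-484))) = 1/(((-2 - 10/2) - 10*8) + (-446 - 1*(-484))) = 1/(((-2 - 10*½) - 80) + (-446 + 484)) = 1/(((-2 - 5) - 80) + 38) = 1/((-7 - 80) + 38) = 1/(-87 + 38) = 1/(-49) = -1/49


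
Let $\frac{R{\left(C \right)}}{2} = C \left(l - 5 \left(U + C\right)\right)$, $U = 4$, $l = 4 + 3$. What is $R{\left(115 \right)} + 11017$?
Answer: $-124223$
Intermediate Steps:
$l = 7$
$R{\left(C \right)} = 2 C \left(-13 - 5 C\right)$ ($R{\left(C \right)} = 2 C \left(7 - 5 \left(4 + C\right)\right) = 2 C \left(7 - \left(20 + 5 C\right)\right) = 2 C \left(-13 - 5 C\right)$)
$R{\left(115 \right)} + 11017 = \left(-2\right) 115 \left(13 + 5 \cdot 115\right) + 11017 = \left(-2\right) 115 \left(13 + 575\right) + 11017 = \left(-2\right) 115 \cdot 588 + 11017 = -135240 + 11017 = -124223$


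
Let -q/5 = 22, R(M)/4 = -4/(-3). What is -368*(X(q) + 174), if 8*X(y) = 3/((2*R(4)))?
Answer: -1024719/16 ≈ -64045.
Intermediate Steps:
R(M) = 16/3 (R(M) = 4*(-4/(-3)) = 4*(-4*(-1/3)) = 4*(4/3) = 16/3)
q = -110 (q = -5*22 = -110)
X(y) = 9/256 (X(y) = (3/((2*(16/3))))/8 = (3/(32/3))/8 = (3*(3/32))/8 = (1/8)*(9/32) = 9/256)
-368*(X(q) + 174) = -368*(9/256 + 174) = -368*44553/256 = -1024719/16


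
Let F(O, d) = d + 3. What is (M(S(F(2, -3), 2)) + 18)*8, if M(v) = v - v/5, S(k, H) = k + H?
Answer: 784/5 ≈ 156.80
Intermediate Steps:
F(O, d) = 3 + d
S(k, H) = H + k
M(v) = 4*v/5 (M(v) = v - v/5 = 4*v/5)
(M(S(F(2, -3), 2)) + 18)*8 = (4*(2 + (3 - 3))/5 + 18)*8 = (4*(2 + 0)/5 + 18)*8 = ((⅘)*2 + 18)*8 = (8/5 + 18)*8 = (98/5)*8 = 784/5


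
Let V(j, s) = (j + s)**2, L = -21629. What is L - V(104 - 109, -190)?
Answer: -59654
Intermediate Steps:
L - V(104 - 109, -190) = -21629 - ((104 - 109) - 190)**2 = -21629 - (-5 - 190)**2 = -21629 - 1*(-195)**2 = -21629 - 1*38025 = -21629 - 38025 = -59654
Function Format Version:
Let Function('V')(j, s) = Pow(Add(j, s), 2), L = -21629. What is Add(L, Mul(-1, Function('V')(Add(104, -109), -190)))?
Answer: -59654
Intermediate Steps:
Add(L, Mul(-1, Function('V')(Add(104, -109), -190))) = Add(-21629, Mul(-1, Pow(Add(Add(104, -109), -190), 2))) = Add(-21629, Mul(-1, Pow(Add(-5, -190), 2))) = Add(-21629, Mul(-1, Pow(-195, 2))) = Add(-21629, Mul(-1, 38025)) = Add(-21629, -38025) = -59654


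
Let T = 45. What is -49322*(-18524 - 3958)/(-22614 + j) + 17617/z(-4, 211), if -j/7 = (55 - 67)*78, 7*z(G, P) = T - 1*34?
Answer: -1702779911/29447 ≈ -57825.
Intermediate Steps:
z(G, P) = 11/7 (z(G, P) = (45 - 1*34)/7 = (45 - 34)/7 = (1/7)*11 = 11/7)
j = 6552 (j = -7*(55 - 67)*78 = -(-84)*78 = -7*(-936) = 6552)
-49322*(-18524 - 3958)/(-22614 + j) + 17617/z(-4, 211) = -49322*(-18524 - 3958)/(-22614 + 6552) + 17617/(11/7) = -49322/((-16062/(-22482))) + 17617*(7/11) = -49322/((-16062*(-1/22482))) + 123319/11 = -49322/2677/3747 + 123319/11 = -49322*3747/2677 + 123319/11 = -184809534/2677 + 123319/11 = -1702779911/29447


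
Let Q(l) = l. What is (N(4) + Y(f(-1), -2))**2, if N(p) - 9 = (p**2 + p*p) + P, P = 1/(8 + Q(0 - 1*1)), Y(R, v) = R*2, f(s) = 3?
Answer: 108900/49 ≈ 2222.4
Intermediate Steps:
Y(R, v) = 2*R
P = 1/7 (P = 1/(8 + (0 - 1*1)) = 1/(8 + (0 - 1)) = 1/(8 - 1) = 1/7 ≈ 0.14286)
N(p) = 64/7 + 2*p**2 (N(p) = 9 + ((p**2 + p*p) + 1/7) = 9 + ((p**2 + p**2) + 1/7) = 9 + (2*p**2 + 1/7) = 9 + (1/7 + 2*p**2) = 64/7 + 2*p**2)
(N(4) + Y(f(-1), -2))**2 = ((64/7 + 2*4**2) + 2*3)**2 = ((64/7 + 2*16) + 6)**2 = ((64/7 + 32) + 6)**2 = (288/7 + 6)**2 = (330/7)**2 = 108900/49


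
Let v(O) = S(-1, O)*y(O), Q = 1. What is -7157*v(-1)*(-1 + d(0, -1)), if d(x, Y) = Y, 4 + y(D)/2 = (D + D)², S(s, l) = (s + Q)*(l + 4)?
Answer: 0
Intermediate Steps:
S(s, l) = (1 + s)*(4 + l) (S(s, l) = (s + 1)*(l + 4) = (1 + s)*(4 + l))
y(D) = -8 + 8*D² (y(D) = -8 + 2*(D + D)² = -8 + 2*(2*D)² = -8 + 2*(4*D²) = -8 + 8*D²)
v(O) = 0 (v(O) = (4 + O + 4*(-1) + O*(-1))*(-8 + 8*O²) = (4 + O - 4 - O)*(-8 + 8*O²) = 0*(-8 + 8*O²) = 0)
-7157*v(-1)*(-1 + d(0, -1)) = -0*(-1 - 1) = -0*(-2) = -7157*0 = 0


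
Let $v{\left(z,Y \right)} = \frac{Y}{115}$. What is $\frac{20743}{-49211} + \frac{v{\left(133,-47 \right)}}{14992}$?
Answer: $- \frac{35764904357}{84843700880} \approx -0.42154$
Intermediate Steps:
$v{\left(z,Y \right)} = \frac{Y}{115}$ ($v{\left(z,Y \right)} = Y \frac{1}{115} = \frac{Y}{115}$)
$\frac{20743}{-49211} + \frac{v{\left(133,-47 \right)}}{14992} = \frac{20743}{-49211} + \frac{\frac{1}{115} \left(-47\right)}{14992} = 20743 \left(- \frac{1}{49211}\right) - \frac{47}{1724080} = - \frac{20743}{49211} - \frac{47}{1724080} = - \frac{35764904357}{84843700880}$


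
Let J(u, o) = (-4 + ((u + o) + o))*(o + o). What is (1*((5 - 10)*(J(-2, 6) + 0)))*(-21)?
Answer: 7560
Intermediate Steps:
J(u, o) = 2*o*(-4 + u + 2*o) (J(u, o) = (-4 + ((o + u) + o))*(2*o) = (-4 + (u + 2*o))*(2*o) = (-4 + u + 2*o)*(2*o) = 2*o*(-4 + u + 2*o))
(1*((5 - 10)*(J(-2, 6) + 0)))*(-21) = (1*((5 - 10)*(2*6*(-4 - 2 + 2*6) + 0)))*(-21) = (1*(-5*(2*6*(-4 - 2 + 12) + 0)))*(-21) = (1*(-5*(2*6*6 + 0)))*(-21) = (1*(-5*(72 + 0)))*(-21) = (1*(-5*72))*(-21) = (1*(-360))*(-21) = -360*(-21) = 7560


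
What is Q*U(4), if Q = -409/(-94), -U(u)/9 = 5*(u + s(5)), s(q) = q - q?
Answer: -36810/47 ≈ -783.19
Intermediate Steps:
s(q) = 0
U(u) = -45*u (U(u) = -45*(u + 0) = -45*u)
Q = 409/94 (Q = -409*(-1/94) = 409/94 ≈ 4.3511)
Q*U(4) = 409*(-45*4)/94 = (409/94)*(-180) = -36810/47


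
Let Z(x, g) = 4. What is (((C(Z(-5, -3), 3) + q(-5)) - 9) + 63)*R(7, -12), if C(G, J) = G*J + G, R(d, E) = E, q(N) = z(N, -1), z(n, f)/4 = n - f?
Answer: -648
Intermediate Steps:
z(n, f) = -4*f + 4*n (z(n, f) = 4*(n - f) = -4*f + 4*n)
q(N) = 4 + 4*N (q(N) = -4*(-1) + 4*N = 4 + 4*N)
C(G, J) = G + G*J
(((C(Z(-5, -3), 3) + q(-5)) - 9) + 63)*R(7, -12) = (((4*(1 + 3) + (4 + 4*(-5))) - 9) + 63)*(-12) = (((4*4 + (4 - 20)) - 9) + 63)*(-12) = (((16 - 16) - 9) + 63)*(-12) = ((0 - 9) + 63)*(-12) = (-9 + 63)*(-12) = 54*(-12) = -648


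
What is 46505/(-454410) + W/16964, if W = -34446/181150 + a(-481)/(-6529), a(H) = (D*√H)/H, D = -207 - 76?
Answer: -7146342382493/69820746306300 - 283*I*√481/53274576836 ≈ -0.10235 - 1.165e-7*I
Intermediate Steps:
D = -283
a(H) = -283/√H (a(H) = (-283*√H)/H = -283/√H)
W = -17223/90575 - 283*I*√481/3140449 (W = -34446/181150 - (-283)*I*√481/481/(-6529) = -34446*1/181150 - (-283)*I*√481/481*(-1/6529) = -17223/90575 + (283*I*√481/481)*(-1/6529) = -17223/90575 - 283*I*√481/3140449 ≈ -0.19015 - 0.0019764*I)
46505/(-454410) + W/16964 = 46505/(-454410) + (-17223/90575 - 283*I*√481/3140449)/16964 = 46505*(-1/454410) + (-17223/90575 - 283*I*√481/3140449)*(1/16964) = -9301/90882 + (-17223/1536514300 - 283*I*√481/53274576836) = -7146342382493/69820746306300 - 283*I*√481/53274576836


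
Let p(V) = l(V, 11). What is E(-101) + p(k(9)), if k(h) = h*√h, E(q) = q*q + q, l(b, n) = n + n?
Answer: 10122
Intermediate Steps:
l(b, n) = 2*n
E(q) = q + q² (E(q) = q² + q = q + q²)
k(h) = h^(3/2)
p(V) = 22 (p(V) = 2*11 = 22)
E(-101) + p(k(9)) = -101*(1 - 101) + 22 = -101*(-100) + 22 = 10100 + 22 = 10122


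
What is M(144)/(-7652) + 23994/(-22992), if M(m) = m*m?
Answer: -27515175/7330616 ≈ -3.7535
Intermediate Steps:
M(m) = m**2
M(144)/(-7652) + 23994/(-22992) = 144**2/(-7652) + 23994/(-22992) = 20736*(-1/7652) + 23994*(-1/22992) = -5184/1913 - 3999/3832 = -27515175/7330616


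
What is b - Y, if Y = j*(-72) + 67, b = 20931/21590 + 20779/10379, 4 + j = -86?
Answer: -1466402986211/224082610 ≈ -6544.0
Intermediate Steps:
j = -90 (j = -4 - 86 = -90)
b = 665861459/224082610 (b = 20931*(1/21590) + 20779*(1/10379) = 20931/21590 + 20779/10379 = 665861459/224082610 ≈ 2.9715)
Y = 6547 (Y = -90*(-72) + 67 = 6480 + 67 = 6547)
b - Y = 665861459/224082610 - 1*6547 = 665861459/224082610 - 6547 = -1466402986211/224082610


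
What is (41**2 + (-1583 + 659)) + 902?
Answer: 1659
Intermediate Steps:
(41**2 + (-1583 + 659)) + 902 = (1681 - 924) + 902 = 757 + 902 = 1659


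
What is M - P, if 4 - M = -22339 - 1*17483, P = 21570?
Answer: 18256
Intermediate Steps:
M = 39826 (M = 4 - (-22339 - 1*17483) = 4 - (-22339 - 17483) = 4 - 1*(-39822) = 4 + 39822 = 39826)
M - P = 39826 - 1*21570 = 39826 - 21570 = 18256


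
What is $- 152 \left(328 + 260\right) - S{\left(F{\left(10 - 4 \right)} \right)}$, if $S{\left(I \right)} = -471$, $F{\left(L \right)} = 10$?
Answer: $-88905$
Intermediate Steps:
$- 152 \left(328 + 260\right) - S{\left(F{\left(10 - 4 \right)} \right)} = - 152 \left(328 + 260\right) - -471 = \left(-152\right) 588 + 471 = -89376 + 471 = -88905$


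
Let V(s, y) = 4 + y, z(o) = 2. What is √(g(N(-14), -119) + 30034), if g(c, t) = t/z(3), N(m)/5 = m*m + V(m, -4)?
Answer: 3*√13322/2 ≈ 173.13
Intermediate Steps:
N(m) = 5*m² (N(m) = 5*(m*m + (4 - 4)) = 5*(m² + 0) = 5*m²)
g(c, t) = t/2
√(g(N(-14), -119) + 30034) = √((½)*(-119) + 30034) = √(-119/2 + 30034) = √(59949/2) = 3*√13322/2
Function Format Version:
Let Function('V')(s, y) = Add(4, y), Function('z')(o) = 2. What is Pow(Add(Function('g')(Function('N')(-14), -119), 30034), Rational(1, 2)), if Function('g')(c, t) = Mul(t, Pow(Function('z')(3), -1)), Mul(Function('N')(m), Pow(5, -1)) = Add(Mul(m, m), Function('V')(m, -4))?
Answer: Mul(Rational(3, 2), Pow(13322, Rational(1, 2))) ≈ 173.13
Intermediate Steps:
Function('N')(m) = Mul(5, Pow(m, 2)) (Function('N')(m) = Mul(5, Add(Mul(m, m), Add(4, -4))) = Mul(5, Add(Pow(m, 2), 0)) = Mul(5, Pow(m, 2)))
Function('g')(c, t) = Mul(Rational(1, 2), t) (Function('g')(c, t) = Mul(t, Pow(2, -1)) = Mul(t, Rational(1, 2)) = Mul(Rational(1, 2), t))
Pow(Add(Function('g')(Function('N')(-14), -119), 30034), Rational(1, 2)) = Pow(Add(Mul(Rational(1, 2), -119), 30034), Rational(1, 2)) = Pow(Add(Rational(-119, 2), 30034), Rational(1, 2)) = Pow(Rational(59949, 2), Rational(1, 2)) = Mul(Rational(3, 2), Pow(13322, Rational(1, 2)))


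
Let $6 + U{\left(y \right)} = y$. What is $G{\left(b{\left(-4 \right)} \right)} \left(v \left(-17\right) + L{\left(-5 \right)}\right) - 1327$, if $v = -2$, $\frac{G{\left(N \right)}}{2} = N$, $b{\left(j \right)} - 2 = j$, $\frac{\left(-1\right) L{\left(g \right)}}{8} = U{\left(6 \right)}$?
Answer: $-1463$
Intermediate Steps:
$U{\left(y \right)} = -6 + y$
$L{\left(g \right)} = 0$ ($L{\left(g \right)} = - 8 \left(-6 + 6\right) = \left(-8\right) 0 = 0$)
$b{\left(j \right)} = 2 + j$
$G{\left(N \right)} = 2 N$
$G{\left(b{\left(-4 \right)} \right)} \left(v \left(-17\right) + L{\left(-5 \right)}\right) - 1327 = 2 \left(2 - 4\right) \left(\left(-2\right) \left(-17\right) + 0\right) - 1327 = 2 \left(-2\right) \left(34 + 0\right) - 1327 = \left(-4\right) 34 - 1327 = -136 - 1327 = -1463$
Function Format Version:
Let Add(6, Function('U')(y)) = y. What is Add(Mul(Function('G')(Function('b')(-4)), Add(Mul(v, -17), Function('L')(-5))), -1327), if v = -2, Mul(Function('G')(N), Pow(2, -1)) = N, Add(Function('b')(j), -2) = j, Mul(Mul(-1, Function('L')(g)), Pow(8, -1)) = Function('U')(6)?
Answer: -1463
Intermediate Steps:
Function('U')(y) = Add(-6, y)
Function('L')(g) = 0 (Function('L')(g) = Mul(-8, Add(-6, 6)) = Mul(-8, 0) = 0)
Function('b')(j) = Add(2, j)
Function('G')(N) = Mul(2, N)
Add(Mul(Function('G')(Function('b')(-4)), Add(Mul(v, -17), Function('L')(-5))), -1327) = Add(Mul(Mul(2, Add(2, -4)), Add(Mul(-2, -17), 0)), -1327) = Add(Mul(Mul(2, -2), Add(34, 0)), -1327) = Add(Mul(-4, 34), -1327) = Add(-136, -1327) = -1463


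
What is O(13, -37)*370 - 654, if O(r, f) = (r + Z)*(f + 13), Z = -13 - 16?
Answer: 141426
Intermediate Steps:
Z = -29
O(r, f) = (-29 + r)*(13 + f) (O(r, f) = (r - 29)*(f + 13) = (-29 + r)*(13 + f))
O(13, -37)*370 - 654 = (-377 - 29*(-37) + 13*13 - 37*13)*370 - 654 = (-377 + 1073 + 169 - 481)*370 - 654 = 384*370 - 654 = 142080 - 654 = 141426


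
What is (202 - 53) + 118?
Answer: 267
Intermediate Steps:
(202 - 53) + 118 = 149 + 118 = 267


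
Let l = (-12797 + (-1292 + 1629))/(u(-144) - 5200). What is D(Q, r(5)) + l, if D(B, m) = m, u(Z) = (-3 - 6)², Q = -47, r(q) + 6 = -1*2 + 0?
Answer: -28492/5119 ≈ -5.5659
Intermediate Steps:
r(q) = -8 (r(q) = -6 + (-1*2 + 0) = -6 + (-2 + 0) = -6 - 2 = -8)
u(Z) = 81 (u(Z) = (-9)² = 81)
l = 12460/5119 (l = (-12797 + (-1292 + 1629))/(81 - 5200) = (-12797 + 337)/(-5119) = -12460*(-1/5119) = 12460/5119 ≈ 2.4341)
D(Q, r(5)) + l = -8 + 12460/5119 = -28492/5119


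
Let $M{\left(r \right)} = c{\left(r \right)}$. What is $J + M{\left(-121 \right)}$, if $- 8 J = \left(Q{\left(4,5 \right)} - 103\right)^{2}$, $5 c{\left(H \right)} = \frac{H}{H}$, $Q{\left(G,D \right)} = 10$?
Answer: $- \frac{43237}{40} \approx -1080.9$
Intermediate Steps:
$c{\left(H \right)} = \frac{1}{5}$ ($c{\left(H \right)} = \frac{H \frac{1}{H}}{5} = \frac{1}{5} \cdot 1 = \frac{1}{5}$)
$J = - \frac{8649}{8}$ ($J = - \frac{\left(10 - 103\right)^{2}}{8} = - \frac{\left(-93\right)^{2}}{8} = \left(- \frac{1}{8}\right) 8649 = - \frac{8649}{8} \approx -1081.1$)
$M{\left(r \right)} = \frac{1}{5}$
$J + M{\left(-121 \right)} = - \frac{8649}{8} + \frac{1}{5} = - \frac{43237}{40}$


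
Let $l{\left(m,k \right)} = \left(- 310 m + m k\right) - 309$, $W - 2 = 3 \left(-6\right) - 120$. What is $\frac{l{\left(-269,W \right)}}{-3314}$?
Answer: $- \frac{119665}{3314} \approx -36.109$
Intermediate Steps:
$W = -136$ ($W = 2 + \left(3 \left(-6\right) - 120\right) = 2 - 138 = -136$)
$l{\left(m,k \right)} = -309 - 310 m + k m$ ($l{\left(m,k \right)} = \left(- 310 m + k m\right) - 309 = -309 - 310 m + k m$)
$\frac{l{\left(-269,W \right)}}{-3314} = \frac{-309 - -83390 - -36584}{-3314} = \left(-309 + 83390 + 36584\right) \left(- \frac{1}{3314}\right) = 119665 \left(- \frac{1}{3314}\right) = - \frac{119665}{3314}$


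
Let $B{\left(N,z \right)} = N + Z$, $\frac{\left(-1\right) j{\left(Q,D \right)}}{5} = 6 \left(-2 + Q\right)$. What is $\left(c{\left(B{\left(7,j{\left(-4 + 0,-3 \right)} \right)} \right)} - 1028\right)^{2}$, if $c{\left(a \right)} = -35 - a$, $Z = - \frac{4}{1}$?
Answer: $1136356$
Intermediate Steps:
$Z = -4$ ($Z = \left(-4\right) 1 = -4$)
$j{\left(Q,D \right)} = 60 - 30 Q$ ($j{\left(Q,D \right)} = - 5 \cdot 6 \left(-2 + Q\right) = - 5 \left(-12 + 6 Q\right) = 60 - 30 Q$)
$B{\left(N,z \right)} = -4 + N$ ($B{\left(N,z \right)} = N - 4 = -4 + N$)
$\left(c{\left(B{\left(7,j{\left(-4 + 0,-3 \right)} \right)} \right)} - 1028\right)^{2} = \left(\left(-35 - \left(-4 + 7\right)\right) - 1028\right)^{2} = \left(\left(-35 - 3\right) - 1028\right)^{2} = \left(-38 - 1028\right)^{2} = \left(-1066\right)^{2} = 1136356$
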